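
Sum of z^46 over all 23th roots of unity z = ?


The roots are w_k = w^k with w = e^(2*pi*i/23), and (w^k)^46 = (w^46)^k.
So S = 1 + u + u^2 + ... + u^(22) with u = w^46.
46 = 2*23 + 0, so 46 is a multiple of 23 and u = (w^23)^2 = 1.
Every one of the 23 terms equals 1: S = 23

S = 23


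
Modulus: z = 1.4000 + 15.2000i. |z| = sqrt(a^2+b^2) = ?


|z| = sqrt(1.4^2 + 15.2^2) = sqrt(1.96 + 231.04) = sqrt(233) = 15.2643

|z| = 15.2643


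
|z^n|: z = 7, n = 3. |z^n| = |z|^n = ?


|z| = sqrt(49+0) = sqrt(49) = 7
|z^3| = |z|^3 = 7^3 = 343

|z^3| = 343


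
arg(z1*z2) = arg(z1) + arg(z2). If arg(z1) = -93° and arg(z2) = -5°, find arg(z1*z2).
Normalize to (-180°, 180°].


arg(z1*z2) = -93° - 5° = -98°
Normalized to (-180°, 180°]: -98°

-98°


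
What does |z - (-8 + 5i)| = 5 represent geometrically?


|z - z0| = r is a circle with center z0 and radius r.
Center = (-8, 5), radius = 5

Circle with center (-8, 5) and radius 5


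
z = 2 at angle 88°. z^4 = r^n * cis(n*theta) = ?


r^4 = 2^4 = 16
n*theta = 4*88° = 352° = 352° (mod 360)
a = 16*cos(352°) = 15.8443
b = 16*sin(352°) = -2.2268

16 cis(352°) = 15.8443 - 2.2268i


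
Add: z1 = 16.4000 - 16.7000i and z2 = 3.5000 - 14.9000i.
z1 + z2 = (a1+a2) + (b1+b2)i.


Real: 16.4 + 3.5 = 19.9
Imag: -16.7 - 14.9 = -31.6

19.9000 - 31.6000i


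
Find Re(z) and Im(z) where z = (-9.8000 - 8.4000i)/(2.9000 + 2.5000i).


Multiply by conjugate: (-9.8000 - 8.4000i)(2.9000 - 2.5000i) / (2.9^2 + 2.5^2)
Numerator real = -9.8*2.9 - (8.4)*2.5 = -49.42
Numerator imag = -8.4*2.9 - (-9.8)*2.5 = 0.14
Denominator = 14.66
Re(z) = -49.42/14.66 = -3.3711
Im(z) = 0.14/14.66 = 0.0095

Re(z) = -3.3711, Im(z) = 0.0095


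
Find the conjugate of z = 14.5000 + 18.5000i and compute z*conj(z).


z_bar = 14.5000 - 18.5000i
z*z_bar = 14.5^2 + 18.5^2 = 210.25 + 342.25 = 552.5

z_bar = 14.5000 - 18.5000i, z*z_bar = 552.5


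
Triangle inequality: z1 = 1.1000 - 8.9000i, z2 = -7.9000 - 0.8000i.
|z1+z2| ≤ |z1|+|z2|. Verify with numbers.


|z1| = sqrt(1.1^2 + (-8.9)^2) = sqrt(80.42) = 8.9677
|z2| = sqrt((-7.9)^2 + (-0.8)^2) = sqrt(63.05) = 7.9404
z1+z2 = -6.8000 - 9.7000i
|z1+z2| = sqrt(140.33) = 11.8461
|z1|+|z2| = 8.9677 + 7.9404 = 16.9081

|z1+z2| = 11.8461 ≤ |z1|+|z2| = 16.9081 (verified)


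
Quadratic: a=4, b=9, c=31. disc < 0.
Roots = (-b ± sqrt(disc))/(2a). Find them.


disc = 9^2 - 4*4*31 = 81 - 496 = -415
sqrt(|disc|) = sqrt(415) = 20.3715
Real part = -9/(2*4) = -1.1250
Imag part = 20.3715/(2*4) = 2.5464

-1.1250 ± 2.5464i


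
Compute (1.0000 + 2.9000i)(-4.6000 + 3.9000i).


Real = 1*(-4.6) - 2.9*3.9 = -4.6 - 11.31 = -15.91
Imag = 1*3.9 - (4.6)*2.9 = 3.9 - (13.34) = -9.44

-15.9100 - 9.4400i


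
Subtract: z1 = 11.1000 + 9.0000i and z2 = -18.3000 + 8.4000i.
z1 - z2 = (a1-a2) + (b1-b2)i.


Real: 11.1 + 18.3 = 29.4
Imag: 9 - 8.4 = 0.6

29.4000 + 0.6000i


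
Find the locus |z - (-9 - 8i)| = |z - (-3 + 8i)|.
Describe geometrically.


Equal distances means the locus is the perpendicular bisector of z1 and z2.
Midpoint = ((-9+(-3))/2, (-8+8)/2) = (-6.0000, 0)

Perpendicular bisector through (-6.0000, 0)


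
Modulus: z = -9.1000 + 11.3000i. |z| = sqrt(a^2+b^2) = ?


|z| = sqrt((-9.1)^2 + 11.3^2) = sqrt(82.81 + 127.69) = sqrt(210.5) = 14.5086

|z| = 14.5086


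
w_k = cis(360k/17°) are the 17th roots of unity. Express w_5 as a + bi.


Angle = 360*5/17 = 105.8824°
a = cos(105.8824°) = -0.2737
b = sin(105.8824°) = 0.9618

-0.2737 + 0.9618i


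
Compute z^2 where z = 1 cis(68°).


r^2 = 1^2 = 1
n*theta = 2*68° = 136° = 136° (mod 360)
a = 1*cos(136°) = -0.7193
b = 1*sin(136°) = 0.6947

1 cis(136°) = -0.7193 + 0.6947i


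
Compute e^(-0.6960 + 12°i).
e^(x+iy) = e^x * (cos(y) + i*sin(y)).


e^-0.6960 = 0.4986
cos(12°) = 0.9781
sin(12°) = 0.2079
Real = 0.4986*0.9781 = 0.4877
Imag = 0.4986*0.2079 = 0.1037

0.4877 + 0.1037i


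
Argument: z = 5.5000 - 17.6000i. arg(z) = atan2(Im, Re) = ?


Re = 5.5, Im = -17.6
arg = atan2(-17.6, 5.5) = -72.6460 degrees

arg(z) = -72.6460 degrees


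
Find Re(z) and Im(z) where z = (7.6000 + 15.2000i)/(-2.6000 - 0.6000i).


Multiply by conjugate: (7.6000 + 15.2000i)(-2.6000 + 0.6000i) / ((-2.6)^2 + (-0.6)^2)
Numerator real = 7.6*(-2.6) + 15.2*(-0.6) = -28.88
Numerator imag = 15.2*(-2.6) - 7.6*(-0.6) = -34.96
Denominator = 7.12
Re(z) = -28.88/7.12 = -4.0562
Im(z) = -34.96/7.12 = -4.9101

Re(z) = -4.0562, Im(z) = -4.9101


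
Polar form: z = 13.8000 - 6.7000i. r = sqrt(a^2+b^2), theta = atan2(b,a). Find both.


r = sqrt(190.44+44.89) = sqrt(235.33) = 15.3405
theta = atan2(-6.7, 13.8) = -25.8969 degrees

r = 15.3405, theta = -25.8969 degrees


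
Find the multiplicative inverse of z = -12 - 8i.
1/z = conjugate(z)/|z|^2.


|z|^2 = 144+64 = 208
1/z = (-12 + 8i)/208

1/z = -0.0577 + 0.0385i


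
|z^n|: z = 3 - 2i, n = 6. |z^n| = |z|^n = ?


|z| = sqrt(9+4) = sqrt(13) = 3.6056
|z^6| = |z|^6 = (sqrt(13))^6 = 13^3 = 2197

|z^6| = 2197


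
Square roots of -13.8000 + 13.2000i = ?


|z| = sqrt(190.44+174.24) = 19.0966
sqrt((|z|+a)/2) = sqrt((19.0966+(-13.8))/2) = sqrt(2.6483) = 1.6274
sqrt((|z|-a)/2) = sqrt((19.0966-(-13.8))/2) = sqrt(16.4483) = 4.0557

±(1.6274 + 4.0557i) i.e. 1.6274 + 4.0557i and -1.6274 - 4.0557i


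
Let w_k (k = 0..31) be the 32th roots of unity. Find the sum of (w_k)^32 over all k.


The roots are w_k = w^k with w = e^(2*pi*i/32), and (w^k)^32 = (w^32)^k.
So S = 1 + u + u^2 + ... + u^(31) with u = w^32.
32 = 1*32 + 0, so 32 is a multiple of 32 and u = (w^32)^1 = 1.
Every one of the 32 terms equals 1: S = 32

S = 32


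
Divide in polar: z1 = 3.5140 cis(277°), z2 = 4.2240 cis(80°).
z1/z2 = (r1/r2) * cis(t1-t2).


r = 3.5140 / 4.2240 = 0.8319
theta = 277° - 80° = 197° = 197° (mod 360)

0.8319 cis(197°)


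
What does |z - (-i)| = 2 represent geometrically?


|z - z0| = r is a circle with center z0 and radius r.
Center = (0, -1), radius = 2

Circle with center (0, -1) and radius 2


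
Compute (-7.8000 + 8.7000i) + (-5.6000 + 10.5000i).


Real: -7.8 - 5.6 = -13.4
Imag: 8.7 + 10.5 = 19.2

-13.4000 + 19.2000i


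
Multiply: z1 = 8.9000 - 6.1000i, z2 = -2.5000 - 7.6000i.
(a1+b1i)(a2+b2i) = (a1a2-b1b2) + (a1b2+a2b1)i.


Real = 8.9*(-2.5) - (-6.1)*(-7.6) = -22.25 - 46.36 = -68.61
Imag = 8.9*(-7.6) - (2.5)*(-6.1) = -67.64 + 15.25 = -52.39

-68.6100 - 52.3900i


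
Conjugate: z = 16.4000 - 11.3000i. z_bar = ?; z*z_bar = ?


z_bar = 16.4000 + 11.3000i
z*z_bar = 16.4^2 + (-11.3)^2 = 268.96 + 127.69 = 396.65

z_bar = 16.4000 + 11.3000i, z*z_bar = 396.65


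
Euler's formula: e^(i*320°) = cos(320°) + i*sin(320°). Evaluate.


cos(320°) = 0.7660
sin(320°) = -0.6428

e^(i*320°) = 0.7660 - 0.6428i


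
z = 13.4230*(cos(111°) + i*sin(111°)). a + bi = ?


a = 13.4230*cos(111°) = 13.4230*(-0.35837) = -4.8104
b = 13.4230*sin(111°) = 13.4230*0.93358043 = 12.5315

-4.8104 + 12.5315i


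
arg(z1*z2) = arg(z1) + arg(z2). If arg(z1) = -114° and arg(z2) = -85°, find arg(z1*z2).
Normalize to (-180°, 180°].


arg(z1*z2) = -114° - 85° = -199°
Normalized to (-180°, 180°]: 161°

161°


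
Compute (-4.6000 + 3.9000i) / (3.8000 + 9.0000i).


Conjugate of z2 = 3.8000 - 9.0000i
Numerator: (-4.6000 + 3.9000i)(3.8000 - 9.0000i) = 17.6200 + 56.2200i
Denominator: 3.8^2 + 9^2 = 95.44
Result = (17.6200 + 56.2200i)/95.44

0.1846 + 0.5891i


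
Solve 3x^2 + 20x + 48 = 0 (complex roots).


disc = 20^2 - 4*3*48 = 400 - 576 = -176
sqrt(|disc|) = sqrt(176) = 13.2665
Real part = -20/(2*3) = -3.3333
Imag part = 13.2665/(2*3) = 2.2111

-3.3333 ± 2.2111i


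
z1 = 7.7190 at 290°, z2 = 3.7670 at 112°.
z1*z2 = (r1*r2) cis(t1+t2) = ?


r = 7.7190 * 3.7670 = 29.0775
theta = 290° + 112° = 402° = 42° (mod 360)

29.0775 cis(42°)


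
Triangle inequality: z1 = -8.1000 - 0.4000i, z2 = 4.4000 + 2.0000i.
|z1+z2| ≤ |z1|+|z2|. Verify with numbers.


|z1| = sqrt((-8.1)^2 + (-0.4)^2) = sqrt(65.77) = 8.1099
|z2| = sqrt(4.4^2 + 2^2) = sqrt(23.36) = 4.8332
z1+z2 = -3.7000 + 1.6000i
|z1+z2| = sqrt(16.25) = 4.0311
|z1|+|z2| = 8.1099 + 4.8332 = 12.9431

|z1+z2| = 4.0311 ≤ |z1|+|z2| = 12.9431 (verified)


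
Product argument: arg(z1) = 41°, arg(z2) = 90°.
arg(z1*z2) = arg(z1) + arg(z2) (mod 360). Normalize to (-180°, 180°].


arg(z1*z2) = 41° + 90° = 131°
Normalized to (-180°, 180°]: 131°

131°


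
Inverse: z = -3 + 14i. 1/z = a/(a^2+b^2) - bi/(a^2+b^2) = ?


|z|^2 = 9+196 = 205
1/z = (-3 - 14i)/205

1/z = -0.0146 - 0.0683i


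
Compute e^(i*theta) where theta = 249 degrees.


cos(249°) = -0.3584
sin(249°) = -0.9336

e^(i*249°) = -0.3584 - 0.9336i


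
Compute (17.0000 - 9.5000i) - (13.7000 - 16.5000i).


Real: 17 - 13.7 = 3.3
Imag: -9.5 + 16.5 = 7

3.3000 + 7.0000i


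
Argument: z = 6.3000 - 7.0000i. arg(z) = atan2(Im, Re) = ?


Re = 6.3, Im = -7
arg = atan2(-7, 6.3) = -48.0128 degrees

arg(z) = -48.0128 degrees


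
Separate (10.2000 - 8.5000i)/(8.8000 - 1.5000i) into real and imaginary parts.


Multiply by conjugate: (10.2000 - 8.5000i)(8.8000 + 1.5000i) / (8.8^2 + (-1.5)^2)
Numerator real = 10.2*8.8 - (8.5)*(-1.5) = 102.51
Numerator imag = -8.5*8.8 - 10.2*(-1.5) = -59.5
Denominator = 79.69
Re(z) = 102.51/79.69 = 1.2864
Im(z) = -59.5/79.69 = -0.7466

Re(z) = 1.2864, Im(z) = -0.7466


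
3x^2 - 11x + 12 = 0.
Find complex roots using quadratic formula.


disc = (-11)^2 - 4*3*12 = 121 - 144 = -23
sqrt(|disc|) = sqrt(23) = 4.7958
Real part = 11/(2*3) = 1.8333
Imag part = 4.7958/(2*3) = 0.7993

1.8333 ± 0.7993i


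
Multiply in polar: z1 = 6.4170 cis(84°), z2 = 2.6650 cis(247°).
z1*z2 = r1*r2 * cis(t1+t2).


r = 6.4170 * 2.6650 = 17.1013
theta = 84° + 247° = 331° = 331° (mod 360)

17.1013 cis(331°)


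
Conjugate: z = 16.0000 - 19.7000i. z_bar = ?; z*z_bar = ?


z_bar = 16.0000 + 19.7000i
z*z_bar = 16^2 + (-19.7)^2 = 256 + 388.09 = 644.09

z_bar = 16.0000 + 19.7000i, z*z_bar = 644.09


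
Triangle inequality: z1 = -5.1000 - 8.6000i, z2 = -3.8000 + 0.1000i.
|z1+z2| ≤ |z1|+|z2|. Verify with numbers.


|z1| = sqrt((-5.1)^2 + (-8.6)^2) = sqrt(99.97) = 9.9985
|z2| = sqrt((-3.8)^2 + 0.1^2) = sqrt(14.45) = 3.8013
z1+z2 = -8.9000 - 8.5000i
|z1+z2| = sqrt(151.46) = 12.3069
|z1|+|z2| = 9.9985 + 3.8013 = 13.7998

|z1+z2| = 12.3069 ≤ |z1|+|z2| = 13.7998 (verified)


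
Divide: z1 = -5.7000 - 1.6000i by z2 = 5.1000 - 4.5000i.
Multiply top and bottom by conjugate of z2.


Conjugate of z2 = 5.1000 + 4.5000i
Numerator: (-5.7000 - 1.6000i)(5.1000 + 4.5000i) = -21.8700 - 33.8100i
Denominator: 5.1^2 + (-4.5)^2 = 46.26
Result = (-21.8700 - 33.8100i)/46.26

-0.4728 - 0.7309i


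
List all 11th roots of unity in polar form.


The 11th roots of unity are cis(360k/11°) for k=0..10
Angle step = 360/11 = 32.7273°
Primitive root: cis(32.7273°)
Primitive root = 0.8413 + 0.5406i

11 roots at angles: 0°, 32.7273°, 65.4545°, 98.1818°, 130.9091°, 163.6364°, 196.3636°, 229.0909°, 261.8182°, 294.5455°, 327.2727°


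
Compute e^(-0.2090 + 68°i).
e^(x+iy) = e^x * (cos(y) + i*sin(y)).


e^-0.2090 = 0.8114
cos(68°) = 0.3746
sin(68°) = 0.9272
Real = 0.8114*0.3746 = 0.3040
Imag = 0.8114*0.9272 = 0.7523

0.3040 + 0.7523i


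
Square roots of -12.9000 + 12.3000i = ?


|z| = sqrt(166.41+151.29) = 17.8241
sqrt((|z|+a)/2) = sqrt((17.8241+(-12.9))/2) = sqrt(2.4621) = 1.5691
sqrt((|z|-a)/2) = sqrt((17.8241-(-12.9))/2) = sqrt(15.3621) = 3.9194

±(1.5691 + 3.9194i) i.e. 1.5691 + 3.9194i and -1.5691 - 3.9194i


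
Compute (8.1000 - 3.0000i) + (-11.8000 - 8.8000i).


Real: 8.1 - 11.8 = -3.7
Imag: -3 - 8.8 = -11.8

-3.7000 - 11.8000i


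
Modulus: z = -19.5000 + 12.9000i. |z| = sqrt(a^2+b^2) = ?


|z| = sqrt((-19.5)^2 + 12.9^2) = sqrt(380.25 + 166.41) = sqrt(546.66) = 23.3808

|z| = 23.3808


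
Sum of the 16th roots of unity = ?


The sum of all 16th roots of unity is 0.
Geometric series: (1 - w^16)/(1 - w) = (1-1)/(1-w) = 0 since w^16 = 1, w ≠ 1.
Alternatively: coefficient of z^15 in z^16 - 1 is 0.

0


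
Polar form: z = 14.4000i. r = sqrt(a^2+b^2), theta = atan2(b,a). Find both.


r = sqrt(0+207.36) = sqrt(207.36) = 14.4000
theta = atan2(14.4, 0) = 90.0000 degrees

r = 14.4000, theta = 90.0000 degrees


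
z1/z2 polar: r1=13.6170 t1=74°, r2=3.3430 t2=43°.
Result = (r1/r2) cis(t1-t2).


r = 13.6170 / 3.3430 = 4.0733
theta = 74° - 43° = 31° = 31° (mod 360)

4.0733 cis(31°)


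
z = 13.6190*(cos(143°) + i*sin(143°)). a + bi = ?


a = 13.6190*cos(143°) = 13.6190*(-0.798636) = -10.8766
b = 13.6190*sin(143°) = 13.6190*0.601815 = 8.1961

-10.8766 + 8.1961i


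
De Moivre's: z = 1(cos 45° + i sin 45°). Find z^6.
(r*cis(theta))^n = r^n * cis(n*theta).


r^6 = 1^6 = 1
n*theta = 6*45° = 270° = 270° (mod 360)
a = 1*cos(270°) = 0
b = 1*sin(270°) = -1.0000

1 cis(270°) = 0 - 1.0000i


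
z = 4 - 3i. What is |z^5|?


|z| = sqrt(16+9) = sqrt(25) = 5
|z^5| = |z|^5 = 5^5 = 3125

|z^5| = 3125


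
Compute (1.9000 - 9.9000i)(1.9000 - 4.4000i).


Real = 1.9*1.9 - (-9.9)*(-4.4) = 3.61 - 43.56 = -39.95
Imag = 1.9*(-4.4) + 1.9*(-9.9) = -8.36 - (18.81) = -27.17

-39.9500 - 27.1700i


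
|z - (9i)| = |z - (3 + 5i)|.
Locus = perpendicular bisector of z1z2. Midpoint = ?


Equal distances means the locus is the perpendicular bisector of z1 and z2.
Midpoint = ((0+3)/2, (9+5)/2) = (1.5000, 7.0000)

Perpendicular bisector through (1.5000, 7.0000)


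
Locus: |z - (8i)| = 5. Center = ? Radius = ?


|z - z0| = r is a circle with center z0 and radius r.
Center = (0, 8), radius = 5

Circle with center (0, 8) and radius 5


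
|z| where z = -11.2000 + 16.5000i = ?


|z| = sqrt((-11.2)^2 + 16.5^2) = sqrt(125.44 + 272.25) = sqrt(397.69) = 19.9422

|z| = 19.9422


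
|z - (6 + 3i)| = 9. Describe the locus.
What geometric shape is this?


|z - z0| = r is a circle with center z0 and radius r.
Center = (6, 3), radius = 9

Circle with center (6, 3) and radius 9


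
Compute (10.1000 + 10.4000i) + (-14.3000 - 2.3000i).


Real: 10.1 - 14.3 = -4.2
Imag: 10.4 - 2.3 = 8.1

-4.2000 + 8.1000i


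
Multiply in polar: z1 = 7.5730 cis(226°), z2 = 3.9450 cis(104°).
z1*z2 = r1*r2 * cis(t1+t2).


r = 7.5730 * 3.9450 = 29.8755
theta = 226° + 104° = 330° = 330° (mod 360)

29.8755 cis(330°)


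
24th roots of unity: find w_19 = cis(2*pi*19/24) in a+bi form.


Angle = 360*19/24 = 285°
a = cos(285°) = 0.2588
b = sin(285°) = -0.9659

0.2588 - 0.9659i


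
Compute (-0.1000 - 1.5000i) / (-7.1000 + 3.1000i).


Conjugate of z2 = -7.1000 - 3.1000i
Numerator: (-0.1000 - 1.5000i)(-7.1000 - 3.1000i) = -3.9400 + 10.9600i
Denominator: (-7.1)^2 + 3.1^2 = 60.02
Result = (-3.9400 + 10.9600i)/60.02

-0.0656 + 0.1826i


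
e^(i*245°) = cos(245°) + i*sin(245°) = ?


cos(245°) = -0.4226
sin(245°) = -0.9063

e^(i*245°) = -0.4226 - 0.9063i


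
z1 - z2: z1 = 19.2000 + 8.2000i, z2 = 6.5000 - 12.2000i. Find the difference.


Real: 19.2 - 6.5 = 12.7
Imag: 8.2 + 12.2 = 20.4

12.7000 + 20.4000i


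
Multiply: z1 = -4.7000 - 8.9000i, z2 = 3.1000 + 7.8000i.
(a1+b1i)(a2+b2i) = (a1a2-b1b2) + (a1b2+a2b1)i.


Real = -4.7*3.1 - (-8.9)*7.8 = -14.57 - (-69.42) = 54.85
Imag = -4.7*7.8 + 3.1*(-8.9) = -36.66 - (27.59) = -64.25

54.8500 - 64.2500i


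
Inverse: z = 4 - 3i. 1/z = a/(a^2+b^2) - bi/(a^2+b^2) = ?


|z|^2 = 16+9 = 25
1/z = (4 + 3i)/25

1/z = 0.1600 + 0.1200i


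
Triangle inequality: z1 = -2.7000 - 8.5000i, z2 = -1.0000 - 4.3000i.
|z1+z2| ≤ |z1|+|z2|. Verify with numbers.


|z1| = sqrt((-2.7)^2 + (-8.5)^2) = sqrt(79.54) = 8.9185
|z2| = sqrt((-1)^2 + (-4.3)^2) = sqrt(19.49) = 4.4147
z1+z2 = -3.7000 - 12.8000i
|z1+z2| = sqrt(177.53) = 13.3240
|z1|+|z2| = 8.9185 + 4.4147 = 13.3332

|z1+z2| = 13.3240 ≤ |z1|+|z2| = 13.3332 (verified)


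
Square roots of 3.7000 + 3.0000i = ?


|z| = sqrt(13.69+9) = 4.7634
sqrt((|z|+a)/2) = sqrt((4.7634+3.7)/2) = sqrt(4.2317) = 2.0571
sqrt((|z|-a)/2) = sqrt((4.7634-3.7)/2) = sqrt(0.5317) = 0.7292

±(2.0571 + 0.7292i) i.e. 2.0571 + 0.7292i and -2.0571 - 0.7292i


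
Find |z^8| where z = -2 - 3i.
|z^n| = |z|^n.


|z| = sqrt(4+9) = sqrt(13) = 3.6056
|z^8| = |z|^8 = (sqrt(13))^8 = 13^4 = 28561

|z^8| = 28561


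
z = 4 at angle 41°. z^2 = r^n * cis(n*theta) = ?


r^2 = 4^2 = 16
n*theta = 2*41° = 82° = 82° (mod 360)
a = 16*cos(82°) = 2.2268
b = 16*sin(82°) = 15.8443

16 cis(82°) = 2.2268 + 15.8443i


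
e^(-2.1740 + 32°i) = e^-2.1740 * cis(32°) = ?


e^-2.1740 = 0.1137
cos(32°) = 0.848
sin(32°) = 0.52992
Real = 0.1137*0.848 = 0.0964
Imag = 0.1137*0.52992 = 0.0603

0.0964 + 0.0603i


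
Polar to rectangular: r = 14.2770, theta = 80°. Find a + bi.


a = 14.2770*cos(80°) = 14.2770*0.17365 = 2.4792
b = 14.2770*sin(80°) = 14.2770*0.98481 = 14.0601

2.4792 + 14.0601i


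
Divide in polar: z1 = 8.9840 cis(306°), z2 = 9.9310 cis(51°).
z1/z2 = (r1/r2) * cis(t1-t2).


r = 8.9840 / 9.9310 = 0.9046
theta = 306° - 51° = 255° = 255° (mod 360)

0.9046 cis(255°)


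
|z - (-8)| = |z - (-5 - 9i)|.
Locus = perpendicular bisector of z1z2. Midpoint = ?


Equal distances means the locus is the perpendicular bisector of z1 and z2.
Midpoint = ((-8+(-5))/2, (0+(-9))/2) = (-6.5000, -4.5000)

Perpendicular bisector through (-6.5000, -4.5000)


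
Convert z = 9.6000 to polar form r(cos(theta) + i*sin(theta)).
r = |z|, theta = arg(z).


r = sqrt(92.16+0) = sqrt(92.16) = 9.6000
theta = atan2(0, 9.6) = 0 degrees

r = 9.6000, theta = 0 degrees


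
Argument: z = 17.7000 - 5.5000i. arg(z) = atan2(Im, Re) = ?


Re = 17.7, Im = -5.5
arg = atan2(-5.5, 17.7) = -17.2618 degrees

arg(z) = -17.2618 degrees


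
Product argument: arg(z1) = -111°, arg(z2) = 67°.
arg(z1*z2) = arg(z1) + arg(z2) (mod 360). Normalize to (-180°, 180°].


arg(z1*z2) = -111° + 67° = -44°
Normalized to (-180°, 180°]: -44°

-44°


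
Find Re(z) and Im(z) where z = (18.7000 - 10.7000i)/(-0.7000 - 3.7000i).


Multiply by conjugate: (18.7000 - 10.7000i)(-0.7000 + 3.7000i) / ((-0.7)^2 + (-3.7)^2)
Numerator real = 18.7*(-0.7) - (10.7)*(-3.7) = 26.5
Numerator imag = -10.7*(-0.7) - 18.7*(-3.7) = 76.68
Denominator = 14.18
Re(z) = 26.5/14.18 = 1.8688
Im(z) = 76.68/14.18 = 5.4076

Re(z) = 1.8688, Im(z) = 5.4076


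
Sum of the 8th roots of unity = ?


The sum of all 8th roots of unity is 0.
Geometric series: (1 - w^8)/(1 - w) = (1-1)/(1-w) = 0 since w^8 = 1, w ≠ 1.
Alternatively: coefficient of z^7 in z^8 - 1 is 0.

0


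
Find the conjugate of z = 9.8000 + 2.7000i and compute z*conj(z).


z_bar = 9.8000 - 2.7000i
z*z_bar = 9.8^2 + 2.7^2 = 96.04 + 7.29 = 103.33

z_bar = 9.8000 - 2.7000i, z*z_bar = 103.33


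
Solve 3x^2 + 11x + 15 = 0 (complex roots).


disc = 11^2 - 4*3*15 = 121 - 180 = -59
sqrt(|disc|) = sqrt(59) = 7.6811
Real part = -11/(2*3) = -1.8333
Imag part = 7.6811/(2*3) = 1.2802

-1.8333 ± 1.2802i


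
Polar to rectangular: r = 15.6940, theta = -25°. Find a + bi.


a = 15.6940*cos(-25°) = 15.6940*0.90631 = 14.2236
b = 15.6940*sin(-25°) = 15.6940*(-0.42262) = -6.6326

14.2236 - 6.6326i


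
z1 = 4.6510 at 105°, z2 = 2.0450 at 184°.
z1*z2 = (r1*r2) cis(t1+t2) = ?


r = 4.6510 * 2.0450 = 9.5113
theta = 105° + 184° = 289° = 289° (mod 360)

9.5113 cis(289°)


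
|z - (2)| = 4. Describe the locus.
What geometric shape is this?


|z - z0| = r is a circle with center z0 and radius r.
Center = (2, 0), radius = 4

Circle with center (2, 0) and radius 4


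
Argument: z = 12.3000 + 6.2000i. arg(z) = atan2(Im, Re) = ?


Re = 12.3, Im = 6.2
arg = atan2(6.2, 12.3) = 26.7511 degrees

arg(z) = 26.7511 degrees


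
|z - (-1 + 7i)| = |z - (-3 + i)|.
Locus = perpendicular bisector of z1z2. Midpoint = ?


Equal distances means the locus is the perpendicular bisector of z1 and z2.
Midpoint = ((-1+(-3))/2, (7+1)/2) = (-2.0000, 4.0000)

Perpendicular bisector through (-2.0000, 4.0000)


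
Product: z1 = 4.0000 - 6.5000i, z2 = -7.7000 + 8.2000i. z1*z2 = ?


Real = 4*(-7.7) - (-6.5)*8.2 = -30.8 - (-53.3) = 22.5
Imag = 4*8.2 - (7.7)*(-6.5) = 32.8 + 50.05 = 82.85

22.5000 + 82.8500i


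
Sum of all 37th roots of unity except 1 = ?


With w = e^(2*pi*i/37), all 37 of the 37th roots of unity w^0 = 1, w, ..., w^(36) sum to 0: 1 + w + ... + w^(36) = (1 - w^37)/(1 - w) = 0 since w^37 = 1, w ≠ 1.
Removing the root 1: w + w^2 + ... + w^(36) = 0 - 1 = -1

Sum = -1


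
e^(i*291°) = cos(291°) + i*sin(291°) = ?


cos(291°) = 0.3584
sin(291°) = -0.9336

e^(i*291°) = 0.3584 - 0.9336i


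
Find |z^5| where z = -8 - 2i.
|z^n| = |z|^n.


|z| = sqrt(64+4) = sqrt(68) = 8.2462
|z^5| = |z|^5 = (sqrt(68))^5 = 68^2 * sqrt(68) = 4624*sqrt(68)

|z^5| = 4624*sqrt(68) ≈ 38130.4808


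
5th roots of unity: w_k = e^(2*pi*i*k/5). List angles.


The 5th roots of unity are cis(360k/5°) for k=0..4
Angle step = 360/5 = 72°
Primitive root: cis(72°)
Primitive root = 0.3090 + 0.9511i

5 roots at angles: 0°, 72°, 144°, 216°, 288°


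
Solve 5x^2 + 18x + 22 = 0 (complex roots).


disc = 18^2 - 4*5*22 = 324 - 440 = -116
sqrt(|disc|) = sqrt(116) = 10.7703
Real part = -18/(2*5) = -1.8000
Imag part = 10.7703/(2*5) = 1.0770

-1.8000 ± 1.0770i


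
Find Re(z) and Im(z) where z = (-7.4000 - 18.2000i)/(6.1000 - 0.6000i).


Multiply by conjugate: (-7.4000 - 18.2000i)(6.1000 + 0.6000i) / (6.1^2 + (-0.6)^2)
Numerator real = -7.4*6.1 - (18.2)*(-0.6) = -34.22
Numerator imag = -18.2*6.1 - (-7.4)*(-0.6) = -115.46
Denominator = 37.57
Re(z) = -34.22/37.57 = -0.9108
Im(z) = -115.46/37.57 = -3.0732

Re(z) = -0.9108, Im(z) = -3.0732


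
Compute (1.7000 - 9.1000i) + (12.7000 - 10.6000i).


Real: 1.7 + 12.7 = 14.4
Imag: -9.1 - 10.6 = -19.7

14.4000 - 19.7000i


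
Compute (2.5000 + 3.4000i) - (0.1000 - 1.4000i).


Real: 2.5 - 0.1 = 2.4
Imag: 3.4 + 1.4 = 4.8

2.4000 + 4.8000i


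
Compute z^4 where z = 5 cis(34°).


r^4 = 5^4 = 625
n*theta = 4*34° = 136° = 136° (mod 360)
a = 625*cos(136°) = -449.5874
b = 625*sin(136°) = 434.1615

625 cis(136°) = -449.5874 + 434.1615i


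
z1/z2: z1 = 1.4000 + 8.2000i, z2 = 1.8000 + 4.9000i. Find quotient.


Conjugate of z2 = 1.8000 - 4.9000i
Numerator: (1.4000 + 8.2000i)(1.8000 - 4.9000i) = 42.7000 + 7.9000i
Denominator: 1.8^2 + 4.9^2 = 27.25
Result = (42.7000 + 7.9000i)/27.25

1.5670 + 0.2899i


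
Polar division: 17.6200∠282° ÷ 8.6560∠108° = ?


r = 17.6200 / 8.6560 = 2.0356
theta = 282° - 108° = 174° = 174° (mod 360)

2.0356 cis(174°)


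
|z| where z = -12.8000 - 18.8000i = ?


|z| = sqrt((-12.8)^2 + (-18.8)^2) = sqrt(163.84 + 353.44) = sqrt(517.28) = 22.7438

|z| = 22.7438


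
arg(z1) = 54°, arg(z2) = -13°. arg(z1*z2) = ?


arg(z1*z2) = 54° - 13° = 41°
Normalized to (-180°, 180°]: 41°

41°


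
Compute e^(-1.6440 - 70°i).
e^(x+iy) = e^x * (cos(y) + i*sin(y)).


e^-1.6440 = 0.1932
cos(-70°) = 0.342
sin(-70°) = -0.9397
Real = 0.1932*0.342 = 0.0661
Imag = 0.1932*(-0.9397) = -0.1816

0.0661 - 0.1816i


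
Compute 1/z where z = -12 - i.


|z|^2 = 144+1 = 145
1/z = (-12 + 1i)/145

1/z = -0.0828 + 0.0069i


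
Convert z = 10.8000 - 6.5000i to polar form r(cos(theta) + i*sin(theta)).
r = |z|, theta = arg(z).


r = sqrt(116.64+42.25) = sqrt(158.89) = 12.6052
theta = atan2(-6.5, 10.8) = -31.0417 degrees

r = 12.6052, theta = -31.0417 degrees


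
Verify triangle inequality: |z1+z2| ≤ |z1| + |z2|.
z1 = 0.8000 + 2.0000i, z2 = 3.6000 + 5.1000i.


|z1| = sqrt(0.8^2 + 2^2) = sqrt(4.64) = 2.1541
|z2| = sqrt(3.6^2 + 5.1^2) = sqrt(38.97) = 6.2426
z1+z2 = 4.4000 + 7.1000i
|z1+z2| = sqrt(69.77) = 8.3528
|z1|+|z2| = 2.1541 + 6.2426 = 8.3967

|z1+z2| = 8.3528 ≤ |z1|+|z2| = 8.3967 (verified)


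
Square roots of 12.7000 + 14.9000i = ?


|z| = sqrt(161.29+222.01) = 19.5780
sqrt((|z|+a)/2) = sqrt((19.5780+12.7)/2) = sqrt(16.1390) = 4.0173
sqrt((|z|-a)/2) = sqrt((19.5780-12.7)/2) = sqrt(3.4390) = 1.8545

±(4.0173 + 1.8545i) i.e. 4.0173 + 1.8545i and -4.0173 - 1.8545i


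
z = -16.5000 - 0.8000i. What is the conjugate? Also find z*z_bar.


z_bar = -16.5000 + 0.8000i
z*z_bar = (-16.5)^2 + (-0.8)^2 = 272.25 + 0.64 = 272.89

z_bar = -16.5000 + 0.8000i, z*z_bar = 272.89


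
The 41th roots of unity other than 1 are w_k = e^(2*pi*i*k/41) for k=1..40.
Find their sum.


With w = e^(2*pi*i/41), all 41 of the 41th roots of unity w^0 = 1, w, ..., w^(40) sum to 0: 1 + w + ... + w^(40) = (1 - w^41)/(1 - w) = 0 since w^41 = 1, w ≠ 1.
Removing the root 1: w + w^2 + ... + w^(40) = 0 - 1 = -1

Sum = -1


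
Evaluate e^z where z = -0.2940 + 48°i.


e^-0.2940 = 0.7453
cos(48°) = 0.6691
sin(48°) = 0.7431
Real = 0.7453*0.6691 = 0.4987
Imag = 0.7453*0.7431 = 0.5538

0.4987 + 0.5538i


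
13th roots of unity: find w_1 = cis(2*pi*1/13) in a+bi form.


Angle = 360*1/13 = 27.6923°
a = cos(27.6923°) = 0.8855
b = sin(27.6923°) = 0.4647

0.8855 + 0.4647i


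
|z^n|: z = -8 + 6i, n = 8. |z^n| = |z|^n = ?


|z| = sqrt(64+36) = sqrt(100) = 10
|z^8| = |z|^8 = 10^8 = 100000000

|z^8| = 100000000


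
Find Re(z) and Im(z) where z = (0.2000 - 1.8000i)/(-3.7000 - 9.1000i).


Multiply by conjugate: (0.2000 - 1.8000i)(-3.7000 + 9.1000i) / ((-3.7)^2 + (-9.1)^2)
Numerator real = 0.2*(-3.7) - (1.8)*(-9.1) = 15.64
Numerator imag = -1.8*(-3.7) - 0.2*(-9.1) = 8.48
Denominator = 96.5
Re(z) = 15.64/96.5 = 0.1621
Im(z) = 8.48/96.5 = 0.0879

Re(z) = 0.1621, Im(z) = 0.0879


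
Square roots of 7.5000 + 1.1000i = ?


|z| = sqrt(56.25+1.21) = 7.5802
sqrt((|z|+a)/2) = sqrt((7.5802+7.5)/2) = sqrt(7.5401) = 2.7459
sqrt((|z|-a)/2) = sqrt((7.5802-7.5)/2) = sqrt(0.0401) = 0.2003

±(2.7459 + 0.2003i) i.e. 2.7459 + 0.2003i and -2.7459 - 0.2003i


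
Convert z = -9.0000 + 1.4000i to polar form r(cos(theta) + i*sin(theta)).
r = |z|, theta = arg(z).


r = sqrt(81+1.96) = sqrt(82.96) = 9.1082
theta = atan2(1.4, -9) = 171.1582 degrees

r = 9.1082, theta = 171.1582 degrees


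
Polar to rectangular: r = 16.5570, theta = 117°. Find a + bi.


a = 16.5570*cos(117°) = 16.5570*(-0.45399) = -7.5167
b = 16.5570*sin(117°) = 16.5570*0.891007 = 14.7524

-7.5167 + 14.7524i


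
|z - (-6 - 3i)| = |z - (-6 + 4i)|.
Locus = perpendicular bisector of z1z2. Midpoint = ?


Equal distances means the locus is the perpendicular bisector of z1 and z2.
Midpoint = ((-6+(-6))/2, (-3+4)/2) = (-6.0000, 0.5000)

Perpendicular bisector through (-6.0000, 0.5000)


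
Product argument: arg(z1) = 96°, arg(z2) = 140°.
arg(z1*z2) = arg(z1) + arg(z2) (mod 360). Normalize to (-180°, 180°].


arg(z1*z2) = 96° + 140° = 236°
Normalized to (-180°, 180°]: -124°

-124°


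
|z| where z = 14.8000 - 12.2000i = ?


|z| = sqrt(14.8^2 + (-12.2)^2) = sqrt(219.04 + 148.84) = sqrt(367.88) = 19.1802

|z| = 19.1802


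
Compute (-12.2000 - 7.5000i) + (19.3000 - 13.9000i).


Real: -12.2 + 19.3 = 7.1
Imag: -7.5 - 13.9 = -21.4

7.1000 - 21.4000i


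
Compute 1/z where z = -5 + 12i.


|z|^2 = 25+144 = 169
1/z = (-5 - 12i)/169

1/z = -0.0296 - 0.0710i


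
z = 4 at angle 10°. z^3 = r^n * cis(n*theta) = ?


r^3 = 4^3 = 64
n*theta = 3*10° = 30° = 30° (mod 360)
a = 64*cos(30°) = 55.4256
b = 64*sin(30°) = 32.0000

64 cis(30°) = 55.4256 + 32.0000i


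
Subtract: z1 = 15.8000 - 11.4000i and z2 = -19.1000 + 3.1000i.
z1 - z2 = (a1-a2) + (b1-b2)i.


Real: 15.8 + 19.1 = 34.9
Imag: -11.4 - 3.1 = -14.5

34.9000 - 14.5000i


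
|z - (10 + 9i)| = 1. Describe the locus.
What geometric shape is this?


|z - z0| = r is a circle with center z0 and radius r.
Center = (10, 9), radius = 1

Circle with center (10, 9) and radius 1


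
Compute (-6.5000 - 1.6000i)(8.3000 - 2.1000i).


Real = -6.5*8.3 - (-1.6)*(-2.1) = -53.95 - 3.36 = -57.31
Imag = -6.5*(-2.1) + 8.3*(-1.6) = 13.65 - (13.28) = 0.37

-57.3100 + 0.3700i


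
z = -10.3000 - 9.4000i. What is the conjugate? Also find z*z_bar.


z_bar = -10.3000 + 9.4000i
z*z_bar = (-10.3)^2 + (-9.4)^2 = 106.09 + 88.36 = 194.45

z_bar = -10.3000 + 9.4000i, z*z_bar = 194.45


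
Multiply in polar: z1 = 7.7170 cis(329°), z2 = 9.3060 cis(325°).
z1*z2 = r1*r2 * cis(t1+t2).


r = 7.7170 * 9.3060 = 71.8144
theta = 329° + 325° = 654° = 294° (mod 360)

71.8144 cis(294°)


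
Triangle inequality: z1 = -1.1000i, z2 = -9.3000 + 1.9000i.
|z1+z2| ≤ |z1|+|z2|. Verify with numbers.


|z1| = sqrt(0^2 + (-1.1)^2) = sqrt(1.21) = 1.1000
|z2| = sqrt((-9.3)^2 + 1.9^2) = sqrt(90.1) = 9.4921
z1+z2 = -9.3000 + 0.8000i
|z1+z2| = sqrt(87.13) = 9.3343
|z1|+|z2| = 1.1000 + 9.4921 = 10.5921

|z1+z2| = 9.3343 ≤ |z1|+|z2| = 10.5921 (verified)


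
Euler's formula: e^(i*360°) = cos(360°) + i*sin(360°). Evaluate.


cos(360°) = 1.0000
sin(360°) = 0

e^(i*360°) = 1.0000 + 0i


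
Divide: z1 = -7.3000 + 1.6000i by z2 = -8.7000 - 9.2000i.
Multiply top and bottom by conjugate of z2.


Conjugate of z2 = -8.7000 + 9.2000i
Numerator: (-7.3000 + 1.6000i)(-8.7000 + 9.2000i) = 48.7900 - 81.0800i
Denominator: (-8.7)^2 + (-9.2)^2 = 160.33
Result = (48.7900 - 81.0800i)/160.33

0.3043 - 0.5057i


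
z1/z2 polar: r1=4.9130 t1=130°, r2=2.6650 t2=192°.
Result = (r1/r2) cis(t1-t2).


r = 4.9130 / 2.6650 = 1.8435
theta = 130° - 192° = -62° = 298° (mod 360)

1.8435 cis(298°)


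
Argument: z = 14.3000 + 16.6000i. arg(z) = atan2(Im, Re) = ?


Re = 14.3, Im = 16.6
arg = atan2(16.6, 14.3) = 49.2569 degrees

arg(z) = 49.2569 degrees


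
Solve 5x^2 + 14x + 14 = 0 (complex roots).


disc = 14^2 - 4*5*14 = 196 - 280 = -84
sqrt(|disc|) = sqrt(84) = 9.1652
Real part = -14/(2*5) = -1.4000
Imag part = 9.1652/(2*5) = 0.9165

-1.4000 ± 0.9165i


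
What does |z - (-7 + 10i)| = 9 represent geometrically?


|z - z0| = r is a circle with center z0 and radius r.
Center = (-7, 10), radius = 9

Circle with center (-7, 10) and radius 9


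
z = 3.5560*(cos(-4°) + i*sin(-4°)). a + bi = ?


a = 3.5560*cos(-4°) = 3.5560*0.99756 = 3.5473
b = 3.5560*sin(-4°) = 3.5560*(-0.06976) = -0.2481

3.5473 - 0.2481i


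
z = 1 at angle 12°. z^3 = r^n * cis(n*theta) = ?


r^3 = 1^3 = 1
n*theta = 3*12° = 36° = 36° (mod 360)
a = 1*cos(36°) = 0.8090
b = 1*sin(36°) = 0.5878

1 cis(36°) = 0.8090 + 0.5878i


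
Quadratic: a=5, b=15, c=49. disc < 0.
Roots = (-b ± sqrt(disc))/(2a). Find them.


disc = 15^2 - 4*5*49 = 225 - 980 = -755
sqrt(|disc|) = sqrt(755) = 27.4773
Real part = -15/(2*5) = -1.5000
Imag part = 27.4773/(2*5) = 2.7477

-1.5000 ± 2.7477i


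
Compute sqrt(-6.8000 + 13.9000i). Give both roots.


|z| = sqrt(46.24+193.21) = 15.4742
sqrt((|z|+a)/2) = sqrt((15.4742+(-6.8))/2) = sqrt(4.3371) = 2.0826
sqrt((|z|-a)/2) = sqrt((15.4742-(-6.8))/2) = sqrt(11.1371) = 3.3372

±(2.0826 + 3.3372i) i.e. 2.0826 + 3.3372i and -2.0826 - 3.3372i


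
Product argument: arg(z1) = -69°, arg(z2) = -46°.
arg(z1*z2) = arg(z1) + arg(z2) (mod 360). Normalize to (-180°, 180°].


arg(z1*z2) = -69° - 46° = -115°
Normalized to (-180°, 180°]: -115°

-115°


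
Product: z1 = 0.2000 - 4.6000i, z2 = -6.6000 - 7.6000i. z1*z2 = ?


Real = 0.2*(-6.6) - (-4.6)*(-7.6) = -1.32 - 34.96 = -36.28
Imag = 0.2*(-7.6) - (6.6)*(-4.6) = -1.52 + 30.36 = 28.84

-36.2800 + 28.8400i


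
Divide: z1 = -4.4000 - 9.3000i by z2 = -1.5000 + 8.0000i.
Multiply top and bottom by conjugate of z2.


Conjugate of z2 = -1.5000 - 8.0000i
Numerator: (-4.4000 - 9.3000i)(-1.5000 - 8.0000i) = -67.8000 + 49.1500i
Denominator: (-1.5)^2 + 8^2 = 66.25
Result = (-67.8000 + 49.1500i)/66.25

-1.0234 + 0.7419i


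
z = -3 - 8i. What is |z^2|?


|z| = sqrt(9+64) = sqrt(73) = 8.5440
|z^2| = |z|^2 = (sqrt(73))^2 = 73

|z^2| = 73


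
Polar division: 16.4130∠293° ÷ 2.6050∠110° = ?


r = 16.4130 / 2.6050 = 6.3006
theta = 293° - 110° = 183° = 183° (mod 360)

6.3006 cis(183°)


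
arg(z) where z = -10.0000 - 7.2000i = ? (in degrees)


Re = -10, Im = -7.2
arg = atan2(-7.2, -10) = -144.2461 degrees

arg(z) = -144.2461 degrees


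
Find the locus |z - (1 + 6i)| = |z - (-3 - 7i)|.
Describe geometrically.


Equal distances means the locus is the perpendicular bisector of z1 and z2.
Midpoint = ((1+(-3))/2, (6+(-7))/2) = (-1.0000, -0.5000)

Perpendicular bisector through (-1.0000, -0.5000)


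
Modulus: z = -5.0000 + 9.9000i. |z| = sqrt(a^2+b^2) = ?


|z| = sqrt((-5)^2 + 9.9^2) = sqrt(25 + 98.01) = sqrt(123.01) = 11.0910

|z| = 11.0910


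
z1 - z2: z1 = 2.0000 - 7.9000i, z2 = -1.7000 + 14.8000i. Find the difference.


Real: 2 + 1.7 = 3.7
Imag: -7.9 - 14.8 = -22.7

3.7000 - 22.7000i


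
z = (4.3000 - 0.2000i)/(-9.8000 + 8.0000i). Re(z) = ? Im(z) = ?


Multiply by conjugate: (4.3000 - 0.2000i)(-9.8000 - 8.0000i) / ((-9.8)^2 + 8^2)
Numerator real = 4.3*(-9.8) - (0.2)*8 = -43.74
Numerator imag = -0.2*(-9.8) - 4.3*8 = -32.44
Denominator = 160.04
Re(z) = -43.74/160.04 = -0.2733
Im(z) = -32.44/160.04 = -0.2027

Re(z) = -0.2733, Im(z) = -0.2027


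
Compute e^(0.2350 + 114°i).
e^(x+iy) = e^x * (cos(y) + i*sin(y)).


e^0.2350 = 1.26491
cos(114°) = -0.40674
sin(114°) = 0.91355
Real = 1.26491*(-0.40674) = -0.5145
Imag = 1.26491*0.91355 = 1.1556

-0.5145 + 1.1556i


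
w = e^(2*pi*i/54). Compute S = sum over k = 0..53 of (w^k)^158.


The roots are w_k = w^k with w = e^(2*pi*i/54), and (w^k)^158 = (w^158)^k.
So S = 1 + u + u^2 + ... + u^(53) with u = w^158.
158 = 2*54 + 50, so 158 is not a multiple of 54: u = (w^54)^2 * w^50 = w^50 ≠ 1 (w is a primitive 54th root), while u^54 = (w^54)^158 = 1.
Geometric series: S = (1 - u^54)/(1 - u) = (1 - 1)/(1 - u) = 0

S = 0


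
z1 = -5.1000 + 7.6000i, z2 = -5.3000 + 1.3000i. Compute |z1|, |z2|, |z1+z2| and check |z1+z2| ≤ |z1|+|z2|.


|z1| = sqrt((-5.1)^2 + 7.6^2) = sqrt(83.77) = 9.1526
|z2| = sqrt((-5.3)^2 + 1.3^2) = sqrt(29.78) = 5.4571
z1+z2 = -10.4000 + 8.9000i
|z1+z2| = sqrt(187.37) = 13.6883
|z1|+|z2| = 9.1526 + 5.4571 = 14.6097

|z1+z2| = 13.6883 ≤ |z1|+|z2| = 14.6097 (verified)


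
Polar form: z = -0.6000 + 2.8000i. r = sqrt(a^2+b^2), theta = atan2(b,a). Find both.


r = sqrt(0.36+7.84) = sqrt(8.2) = 2.8636
theta = atan2(2.8, -0.6) = 102.0948 degrees

r = 2.8636, theta = 102.0948 degrees


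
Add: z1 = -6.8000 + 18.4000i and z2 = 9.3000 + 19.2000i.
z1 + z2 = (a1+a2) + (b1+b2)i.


Real: -6.8 + 9.3 = 2.5
Imag: 18.4 + 19.2 = 37.6

2.5000 + 37.6000i


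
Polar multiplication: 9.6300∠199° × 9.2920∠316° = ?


r = 9.6300 * 9.2920 = 89.4820
theta = 199° + 316° = 515° = 155° (mod 360)

89.4820 cis(155°)


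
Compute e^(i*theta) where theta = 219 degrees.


cos(219°) = -0.7771
sin(219°) = -0.6293

e^(i*219°) = -0.7771 - 0.6293i


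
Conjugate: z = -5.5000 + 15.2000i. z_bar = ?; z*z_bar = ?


z_bar = -5.5000 - 15.2000i
z*z_bar = (-5.5)^2 + 15.2^2 = 30.25 + 231.04 = 261.29

z_bar = -5.5000 - 15.2000i, z*z_bar = 261.29


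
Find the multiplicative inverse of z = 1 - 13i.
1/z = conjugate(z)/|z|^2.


|z|^2 = 1+169 = 170
1/z = (1 + 13i)/170

1/z = 0.0059 + 0.0765i


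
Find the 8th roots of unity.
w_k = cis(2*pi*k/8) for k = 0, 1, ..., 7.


The 8th roots of unity are cis(360k/8°) for k=0..7
Angle step = 360/8 = 45°
Primitive root: cis(45°)
Primitive root = 0.7071 + 0.7071i

8 roots at angles: 0°, 45°, 90°, 135°, 180°, 225°, 270°, 315°


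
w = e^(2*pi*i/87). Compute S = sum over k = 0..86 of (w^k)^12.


The roots are w_k = w^k with w = e^(2*pi*i/87), and (w^k)^12 = (w^12)^k.
So S = 1 + u + u^2 + ... + u^(86) with u = w^12.
12 = 0*87 + 12, so 12 is not a multiple of 87: u = w^12 ≠ 1 (w is a primitive 87th root), while u^87 = (w^87)^12 = 1.
Geometric series: S = (1 - u^87)/(1 - u) = (1 - 1)/(1 - u) = 0

S = 0


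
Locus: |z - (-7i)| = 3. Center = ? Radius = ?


|z - z0| = r is a circle with center z0 and radius r.
Center = (0, -7), radius = 3

Circle with center (0, -7) and radius 3


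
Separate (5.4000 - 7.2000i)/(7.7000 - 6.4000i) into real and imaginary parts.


Multiply by conjugate: (5.4000 - 7.2000i)(7.7000 + 6.4000i) / (7.7^2 + (-6.4)^2)
Numerator real = 5.4*7.7 - (7.2)*(-6.4) = 87.66
Numerator imag = -7.2*7.7 - 5.4*(-6.4) = -20.88
Denominator = 100.25
Re(z) = 87.66/100.25 = 0.8744
Im(z) = -20.88/100.25 = -0.2083

Re(z) = 0.8744, Im(z) = -0.2083


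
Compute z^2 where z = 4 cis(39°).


r^2 = 4^2 = 16
n*theta = 2*39° = 78° = 78° (mod 360)
a = 16*cos(78°) = 3.3266
b = 16*sin(78°) = 15.6504

16 cis(78°) = 3.3266 + 15.6504i


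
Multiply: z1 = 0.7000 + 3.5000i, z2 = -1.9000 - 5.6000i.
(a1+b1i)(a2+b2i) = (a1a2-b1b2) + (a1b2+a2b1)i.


Real = 0.7*(-1.9) - 3.5*(-5.6) = -1.33 - (-19.6) = 18.27
Imag = 0.7*(-5.6) - (1.9)*3.5 = -3.92 - (6.65) = -10.57

18.2700 - 10.5700i


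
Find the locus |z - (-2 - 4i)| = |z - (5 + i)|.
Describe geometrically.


Equal distances means the locus is the perpendicular bisector of z1 and z2.
Midpoint = ((-2+5)/2, (-4+1)/2) = (1.5000, -1.5000)

Perpendicular bisector through (1.5000, -1.5000)


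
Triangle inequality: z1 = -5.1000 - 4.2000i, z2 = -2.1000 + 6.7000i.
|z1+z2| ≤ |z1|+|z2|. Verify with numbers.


|z1| = sqrt((-5.1)^2 + (-4.2)^2) = sqrt(43.65) = 6.6068
|z2| = sqrt((-2.1)^2 + 6.7^2) = sqrt(49.3) = 7.0214
z1+z2 = -7.2000 + 2.5000i
|z1+z2| = sqrt(58.09) = 7.6217
|z1|+|z2| = 6.6068 + 7.0214 = 13.6282

|z1+z2| = 7.6217 ≤ |z1|+|z2| = 13.6282 (verified)


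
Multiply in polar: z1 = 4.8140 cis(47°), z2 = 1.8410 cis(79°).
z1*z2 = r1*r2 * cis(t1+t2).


r = 4.8140 * 1.8410 = 8.8626
theta = 47° + 79° = 126° = 126° (mod 360)

8.8626 cis(126°)


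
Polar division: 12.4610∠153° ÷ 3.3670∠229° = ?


r = 12.4610 / 3.3670 = 3.7009
theta = 153° - 229° = -76° = 284° (mod 360)

3.7009 cis(284°)


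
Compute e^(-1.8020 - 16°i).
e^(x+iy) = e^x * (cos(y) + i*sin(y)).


e^-1.8020 = 0.1650
cos(-16°) = 0.9613
sin(-16°) = -0.2756
Real = 0.1650*0.9613 = 0.1586
Imag = 0.1650*(-0.2756) = -0.0455

0.1586 - 0.0455i


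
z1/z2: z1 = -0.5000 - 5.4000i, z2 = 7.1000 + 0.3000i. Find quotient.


Conjugate of z2 = 7.1000 - 0.3000i
Numerator: (-0.5000 - 5.4000i)(7.1000 - 0.3000i) = -5.1700 - 38.1900i
Denominator: 7.1^2 + 0.3^2 = 50.5
Result = (-5.1700 - 38.1900i)/50.5

-0.1024 - 0.7562i


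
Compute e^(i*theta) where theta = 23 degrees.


cos(23°) = 0.9205
sin(23°) = 0.3907

e^(i*23°) = 0.9205 + 0.3907i


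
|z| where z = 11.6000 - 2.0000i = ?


|z| = sqrt(11.6^2 + (-2)^2) = sqrt(134.56 + 4) = sqrt(138.56) = 11.7712

|z| = 11.7712


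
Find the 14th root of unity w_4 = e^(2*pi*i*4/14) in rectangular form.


Angle = 360*4/14 = 102.8571°
a = cos(102.8571°) = -0.2225
b = sin(102.8571°) = 0.9749

-0.2225 + 0.9749i


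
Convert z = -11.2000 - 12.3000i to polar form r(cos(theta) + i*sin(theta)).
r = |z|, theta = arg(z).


r = sqrt(125.44+151.29) = sqrt(276.73) = 16.6352
theta = atan2(-12.3, -11.2) = -132.3200 degrees

r = 16.6352, theta = -132.3200 degrees


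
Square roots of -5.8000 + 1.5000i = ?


|z| = sqrt(33.64+2.25) = 5.9908
sqrt((|z|+a)/2) = sqrt((5.9908+(-5.8))/2) = sqrt(0.0954) = 0.3089
sqrt((|z|-a)/2) = sqrt((5.9908-(-5.8))/2) = sqrt(5.8954) = 2.4280

±(0.3089 + 2.4280i) i.e. 0.3089 + 2.4280i and -0.3089 - 2.4280i


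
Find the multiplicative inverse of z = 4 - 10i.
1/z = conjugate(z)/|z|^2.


|z|^2 = 16+100 = 116
1/z = (4 + 10i)/116

1/z = 0.0345 + 0.0862i


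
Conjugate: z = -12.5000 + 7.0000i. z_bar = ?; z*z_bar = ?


z_bar = -12.5000 - 7.0000i
z*z_bar = (-12.5)^2 + 7^2 = 156.25 + 49 = 205.25

z_bar = -12.5000 - 7.0000i, z*z_bar = 205.25


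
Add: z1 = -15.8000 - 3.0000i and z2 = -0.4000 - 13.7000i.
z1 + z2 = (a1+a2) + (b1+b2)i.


Real: -15.8 - 0.4 = -16.2
Imag: -3 - 13.7 = -16.7

-16.2000 - 16.7000i
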